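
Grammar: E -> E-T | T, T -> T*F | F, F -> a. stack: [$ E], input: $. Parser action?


start symbol E on stack, input exhausted
Action: accept


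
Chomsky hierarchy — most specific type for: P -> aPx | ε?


Single nonterminal LHS, but a^n x^n is not regular
Classification: Type 2 (Context-Free)


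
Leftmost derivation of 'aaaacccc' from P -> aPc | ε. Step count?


Derivation: P => aPc => aaPcc => aaaPccc => aaaaPcccc => aaaacccc
Steps: 5


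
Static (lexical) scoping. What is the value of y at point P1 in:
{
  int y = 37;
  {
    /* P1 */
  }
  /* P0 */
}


P1's block does not declare y; resolves to the enclosing declaration at depth 0
y = 37


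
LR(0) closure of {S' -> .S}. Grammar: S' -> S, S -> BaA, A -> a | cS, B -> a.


Start: S' -> .S
For each item with dot before a nonterminal B, add B -> .γ for every B-production
Closure: [S' -> .S, S -> .BaA, B -> .a]


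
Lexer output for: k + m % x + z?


Scan left to right, longest-match per lexeme
Tokens: ID(k), OP(+), ID(m), OP(%), ID(x), OP(+), ID(z)


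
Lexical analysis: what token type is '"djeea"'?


Pattern: double-quoted sequence
Type: STRING_LITERAL


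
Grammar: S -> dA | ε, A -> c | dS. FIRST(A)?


Per alternative of A: FIRST(c) = {c}; FIRST(dS) = {d}
FIRST(A) = {c, d}


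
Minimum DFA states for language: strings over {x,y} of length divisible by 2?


Track length mod 2: states 0..1, accept at 0
Minimal DFA: 2 states


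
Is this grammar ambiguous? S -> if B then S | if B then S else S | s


dangling else: 'if B then if B then s else s' parses two ways
Ambiguous


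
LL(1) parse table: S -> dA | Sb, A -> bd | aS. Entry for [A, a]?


For [A, a]: 'a' ∈ FIRST(aS)
Entry: A -> aS


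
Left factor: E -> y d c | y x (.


Common prefix: 'y'
Factored: E -> y E', E' -> d c | x (


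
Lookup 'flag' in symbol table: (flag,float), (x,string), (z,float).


Lookup 'flag' → type float


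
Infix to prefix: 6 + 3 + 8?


left-to-right (same/higher precedence on left): tree is (+ (+ 6 3) 8)
Prefix: + + 6 3 8


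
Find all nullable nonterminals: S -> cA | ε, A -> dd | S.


A nonterminal is nullable iff some alternative derives ε (directly, or every symbol in it is nullable)
Nullable: {A, S}


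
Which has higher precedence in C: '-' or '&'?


'-' is additive (level 9); '&' is bitwise AND (level 5)
Higher level binds tighter
'-' has higher precedence than '&'


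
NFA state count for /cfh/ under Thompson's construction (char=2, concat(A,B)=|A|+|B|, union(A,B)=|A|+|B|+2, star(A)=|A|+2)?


Syntax tree has 3 char leaf(s), 0 union(s), 0 star(s)
chars contribute 3×2 = 6; each union adds +2; each star adds +2
Total: 6 + 0 + 0 = 6 states


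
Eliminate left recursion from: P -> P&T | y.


Left-recursive alternatives: P&T; non-recursive: y
Introduce P': P -> yP', P' -> &TP' | ε


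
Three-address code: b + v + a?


Break into single-operator statements:
t1 = b + v
t2 = t1 + a


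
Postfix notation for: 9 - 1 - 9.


Left to right (same or higher precedence on left)
Postfix: 9 1 - 9 -


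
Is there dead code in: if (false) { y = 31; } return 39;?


condition is constant false, so the whole block is unreachable
Dead: 'if (false) { y = 31; }'


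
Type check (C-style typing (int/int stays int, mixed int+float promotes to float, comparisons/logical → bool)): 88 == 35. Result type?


Operand types: int == int
Rule: comparison yields bool
Result type: bool


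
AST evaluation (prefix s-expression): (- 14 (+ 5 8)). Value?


Evaluate inner: (+ 5 8) = 13
Evaluate root: (- 14 13) = 1
Result: 1


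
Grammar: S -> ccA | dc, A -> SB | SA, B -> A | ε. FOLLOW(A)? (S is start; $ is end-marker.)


$ ∈ FOLLOW(S). For each A -> αBβ: add FIRST(β)\{ε} to FOLLOW(B); if β nullable, add FOLLOW(A).
FOLLOW(A) = {$, c, d}


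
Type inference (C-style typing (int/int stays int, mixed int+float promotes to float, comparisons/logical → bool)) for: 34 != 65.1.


Operand types: int != float
Rule: comparison yields bool
Result type: bool


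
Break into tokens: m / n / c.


Scan left to right, longest-match per lexeme
Tokens: ID(m), OP(/), ID(n), OP(/), ID(c)


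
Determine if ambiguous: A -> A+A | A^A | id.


'id+id^id' has two parse trees (no precedence encoded between + and ^)
Ambiguous


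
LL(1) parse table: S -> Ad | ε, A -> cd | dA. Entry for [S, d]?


For [S, d]: 'd' ∈ FIRST(Ad)
Entry: S -> Ad


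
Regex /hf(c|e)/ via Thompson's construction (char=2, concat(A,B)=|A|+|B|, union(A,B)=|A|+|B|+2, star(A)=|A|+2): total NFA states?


Syntax tree has 4 char leaf(s), 1 union(s), 0 star(s)
chars contribute 4×2 = 8; each union adds +2; each star adds +2
Total: 8 + 2 + 0 = 10 states


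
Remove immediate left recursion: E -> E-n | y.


Left-recursive alternatives: E-n; non-recursive: y
Introduce E': E -> yE', E' -> -nE' | ε


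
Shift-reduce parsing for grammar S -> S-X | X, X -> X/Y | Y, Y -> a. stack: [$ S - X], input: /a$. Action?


'/' can extend X; shift to build X -> X/Y
Action: shift


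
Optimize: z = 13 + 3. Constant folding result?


13 + 3 = 16 at compile time
Optimized: z = 16


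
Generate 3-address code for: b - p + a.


Break into single-operator statements:
t1 = b - p
t2 = t1 + a


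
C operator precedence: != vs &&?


'!=' is equality (level 6); '&&' is logical AND (level 2)
Higher level binds tighter
'!=' has higher precedence than '&&'


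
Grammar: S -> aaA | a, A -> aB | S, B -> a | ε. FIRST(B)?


Per alternative of B: FIRST(a) = {a}; FIRST(ε) = {ε}
FIRST(B) = {a, ε}


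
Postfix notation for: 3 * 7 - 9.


Left to right (same or higher precedence on left)
Postfix: 3 7 * 9 -


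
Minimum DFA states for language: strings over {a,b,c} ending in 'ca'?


Track the longest suffix of input matching a prefix of 'ca': 3 classes (prefixes of length 0..2)
Minimal DFA: 3 states


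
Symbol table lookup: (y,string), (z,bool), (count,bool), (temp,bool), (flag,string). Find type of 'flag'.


Lookup 'flag' → type string


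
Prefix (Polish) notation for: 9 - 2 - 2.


left-to-right (same/higher precedence on left): tree is (- (- 9 2) 2)
Prefix: - - 9 2 2


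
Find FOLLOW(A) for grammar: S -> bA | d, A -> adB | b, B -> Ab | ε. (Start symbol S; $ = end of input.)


$ ∈ FOLLOW(S). For each A -> αBβ: add FIRST(β)\{ε} to FOLLOW(B); if β nullable, add FOLLOW(A).
FOLLOW(A) = {$, b}


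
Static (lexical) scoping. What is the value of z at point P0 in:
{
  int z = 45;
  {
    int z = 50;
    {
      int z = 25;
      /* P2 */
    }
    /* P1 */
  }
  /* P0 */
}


z declared in the same block as P0
z = 45


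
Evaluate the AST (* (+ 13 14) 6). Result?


Evaluate inner: (+ 13 14) = 27
Evaluate root: (* 27 6) = 162
Result: 162


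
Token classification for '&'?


Pattern: operator symbol
Type: OPERATOR


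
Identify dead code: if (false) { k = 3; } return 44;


condition is constant false, so the whole block is unreachable
Dead: 'if (false) { k = 3; }'


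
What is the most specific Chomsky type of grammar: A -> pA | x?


Right-linear: every RHS is a terminal or a terminal followed by one nonterminal
Classification: Type 3 (Regular)


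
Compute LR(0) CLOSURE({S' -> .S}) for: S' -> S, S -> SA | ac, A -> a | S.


Start: S' -> .S
For each item with dot before a nonterminal B, add B -> .γ for every B-production
Closure: [S' -> .S, S -> .SA, S -> .ac]


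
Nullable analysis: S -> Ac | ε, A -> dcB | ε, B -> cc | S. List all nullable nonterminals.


A nonterminal is nullable iff some alternative derives ε (directly, or every symbol in it is nullable)
Nullable: {A, B, S}


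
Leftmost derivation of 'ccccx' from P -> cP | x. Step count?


Derivation: P => cP => ccP => cccP => ccccP => ccccx
Steps: 5


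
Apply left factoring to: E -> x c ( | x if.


Common prefix: 'x'
Factored: E -> x E', E' -> c ( | if


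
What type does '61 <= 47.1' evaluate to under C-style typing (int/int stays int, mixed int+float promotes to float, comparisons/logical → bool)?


Operand types: int <= float
Rule: comparison yields bool
Result type: bool


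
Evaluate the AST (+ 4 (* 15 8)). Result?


Evaluate inner: (* 15 8) = 120
Evaluate root: (+ 4 120) = 124
Result: 124


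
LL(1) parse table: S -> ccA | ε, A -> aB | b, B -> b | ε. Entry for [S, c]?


For [S, c]: 'c' ∈ FIRST(ccA)
Entry: S -> ccA


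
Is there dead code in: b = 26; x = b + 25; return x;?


b is read by x's definition; x is returned
No dead code


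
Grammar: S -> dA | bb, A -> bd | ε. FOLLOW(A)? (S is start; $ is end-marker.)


$ ∈ FOLLOW(S). For each A -> αBβ: add FIRST(β)\{ε} to FOLLOW(B); if β nullable, add FOLLOW(A).
FOLLOW(A) = {$}


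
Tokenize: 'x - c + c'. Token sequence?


Scan left to right, longest-match per lexeme
Tokens: ID(x), OP(-), ID(c), OP(+), ID(c)


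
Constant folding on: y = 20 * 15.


20 * 15 = 300 at compile time
Optimized: y = 300


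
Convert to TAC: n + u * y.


Break into single-operator statements:
t1 = u * y
t2 = n + t1


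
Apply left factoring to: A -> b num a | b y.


Common prefix: 'b'
Factored: A -> b A', A' -> num a | y


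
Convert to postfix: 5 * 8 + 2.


Left to right (same or higher precedence on left)
Postfix: 5 8 * 2 +


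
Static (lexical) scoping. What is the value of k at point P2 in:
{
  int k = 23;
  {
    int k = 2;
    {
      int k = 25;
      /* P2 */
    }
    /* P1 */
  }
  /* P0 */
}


k declared in the same block as P2
k = 25


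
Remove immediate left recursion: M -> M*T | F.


Left-recursive alternatives: M*T; non-recursive: F
Introduce M': M -> FM', M' -> *TM' | ε


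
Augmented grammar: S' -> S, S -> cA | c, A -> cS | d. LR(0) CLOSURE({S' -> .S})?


Start: S' -> .S
For each item with dot before a nonterminal B, add B -> .γ for every B-production
Closure: [S' -> .S, S -> .cA, S -> .c]


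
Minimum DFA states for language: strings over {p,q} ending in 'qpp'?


Track the longest suffix of input matching a prefix of 'qpp': 4 classes (prefixes of length 0..3)
Minimal DFA: 4 states


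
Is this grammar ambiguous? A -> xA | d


right-linear, alternatives start with distinct terminals 'x' vs 'd': unique leftmost derivation
Unambiguous


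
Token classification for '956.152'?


Pattern: digits with a decimal point
Type: FLOAT_LITERAL


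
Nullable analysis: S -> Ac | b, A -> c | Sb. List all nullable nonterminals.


A nonterminal is nullable iff some alternative derives ε (directly, or every symbol in it is nullable)
Nullable: {}


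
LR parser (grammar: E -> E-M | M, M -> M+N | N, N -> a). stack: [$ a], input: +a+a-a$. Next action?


'a' on top is the handle for N -> a
Action: reduce (N -> a)


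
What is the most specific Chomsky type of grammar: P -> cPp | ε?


Single nonterminal LHS, but c^n p^n is not regular
Classification: Type 2 (Context-Free)


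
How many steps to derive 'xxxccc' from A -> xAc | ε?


Derivation: A => xAc => xxAcc => xxxAccc => xxxccc
Steps: 4


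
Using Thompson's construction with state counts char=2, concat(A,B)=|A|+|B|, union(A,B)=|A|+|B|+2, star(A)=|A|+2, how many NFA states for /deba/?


Syntax tree has 4 char leaf(s), 0 union(s), 0 star(s)
chars contribute 4×2 = 8; each union adds +2; each star adds +2
Total: 8 + 0 + 0 = 8 states


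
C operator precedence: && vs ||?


'&&' is logical AND (level 2); '||' is logical OR (level 1)
Higher level binds tighter
'&&' has higher precedence than '||'


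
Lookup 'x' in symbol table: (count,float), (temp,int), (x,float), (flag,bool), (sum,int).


Lookup 'x' → type float


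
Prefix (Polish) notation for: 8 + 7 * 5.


'*' binds tighter: tree is (+ 8 (* 7 5))
Prefix: + 8 * 7 5


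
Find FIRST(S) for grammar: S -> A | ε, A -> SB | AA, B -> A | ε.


Per alternative of S: FIRST(A) = {ε}; FIRST(ε) = {ε}
FIRST(S) = {ε}


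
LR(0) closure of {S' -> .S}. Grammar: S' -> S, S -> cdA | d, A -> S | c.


Start: S' -> .S
For each item with dot before a nonterminal B, add B -> .γ for every B-production
Closure: [S' -> .S, S -> .cdA, S -> .d]


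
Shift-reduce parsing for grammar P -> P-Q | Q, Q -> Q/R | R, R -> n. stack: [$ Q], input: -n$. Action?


lookahead ∉ {/} so Q won't extend; reduce P -> Q
Action: reduce (P -> Q)


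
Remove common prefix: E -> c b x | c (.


Common prefix: 'c'
Factored: E -> c E', E' -> b x | (


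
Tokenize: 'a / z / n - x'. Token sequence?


Scan left to right, longest-match per lexeme
Tokens: ID(a), OP(/), ID(z), OP(/), ID(n), OP(-), ID(x)


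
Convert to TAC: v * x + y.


Break into single-operator statements:
t1 = v * x
t2 = t1 + y


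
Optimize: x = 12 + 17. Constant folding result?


12 + 17 = 29 at compile time
Optimized: x = 29


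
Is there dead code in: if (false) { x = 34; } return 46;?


condition is constant false, so the whole block is unreachable
Dead: 'if (false) { x = 34; }'


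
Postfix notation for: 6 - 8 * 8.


* has higher precedence, evaluate 8*8 first
Postfix: 6 8 8 * -


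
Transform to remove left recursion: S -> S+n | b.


Left-recursive alternatives: S+n; non-recursive: b
Introduce S': S -> bS', S' -> +nS' | ε


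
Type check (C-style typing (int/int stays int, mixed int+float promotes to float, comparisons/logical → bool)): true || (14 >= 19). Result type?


Operand types: bool || bool
Rule: logical operators take bool operands and yield bool
Result type: bool


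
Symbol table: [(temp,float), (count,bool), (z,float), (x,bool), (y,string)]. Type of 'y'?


Lookup 'y' → type string


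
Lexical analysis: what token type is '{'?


Pattern: delimiter/punctuation
Type: PUNCTUATION


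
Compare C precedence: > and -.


'-' is additive (level 9); '>' is relational (level 7)
Higher level binds tighter
'-' has higher precedence than '>'


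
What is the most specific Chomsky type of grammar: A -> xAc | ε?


Single nonterminal LHS, but x^n c^n is not regular
Classification: Type 2 (Context-Free)


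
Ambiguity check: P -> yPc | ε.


balanced y^n…c^n: each string has a unique parse
Unambiguous


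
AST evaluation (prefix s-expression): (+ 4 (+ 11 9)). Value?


Evaluate inner: (+ 11 9) = 20
Evaluate root: (+ 4 20) = 24
Result: 24


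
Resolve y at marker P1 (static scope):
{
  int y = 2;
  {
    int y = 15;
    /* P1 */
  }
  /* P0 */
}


y declared in the same block as P1
y = 15


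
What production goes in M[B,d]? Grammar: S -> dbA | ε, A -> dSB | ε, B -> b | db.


For [B, d]: 'd' ∈ FIRST(db)
Entry: B -> db


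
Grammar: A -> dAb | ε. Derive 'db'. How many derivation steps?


Derivation: A => dAb => db
Steps: 2


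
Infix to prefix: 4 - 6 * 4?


'*' binds tighter: tree is (- 4 (* 6 4))
Prefix: - 4 * 6 4


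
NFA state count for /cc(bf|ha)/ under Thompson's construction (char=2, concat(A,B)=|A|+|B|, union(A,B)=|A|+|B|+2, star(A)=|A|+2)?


Syntax tree has 6 char leaf(s), 1 union(s), 0 star(s)
chars contribute 6×2 = 12; each union adds +2; each star adds +2
Total: 12 + 2 + 0 = 14 states


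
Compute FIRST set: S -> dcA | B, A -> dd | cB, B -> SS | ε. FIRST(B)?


Per alternative of B: FIRST(SS) = {d, ε}; FIRST(ε) = {ε}
FIRST(B) = {d, ε}


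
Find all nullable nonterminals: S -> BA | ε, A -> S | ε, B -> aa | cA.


A nonterminal is nullable iff some alternative derives ε (directly, or every symbol in it is nullable)
Nullable: {A, S}


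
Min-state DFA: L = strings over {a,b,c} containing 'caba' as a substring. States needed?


KMP-style automaton: 4 progress states + 1 absorbing accept = 5
Minimal DFA: 5 states


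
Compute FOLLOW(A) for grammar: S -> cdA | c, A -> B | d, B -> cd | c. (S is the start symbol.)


$ ∈ FOLLOW(S). For each A -> αBβ: add FIRST(β)\{ε} to FOLLOW(B); if β nullable, add FOLLOW(A).
FOLLOW(A) = {$}


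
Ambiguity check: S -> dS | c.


right-linear, alternatives start with distinct terminals 'd' vs 'c': unique leftmost derivation
Unambiguous


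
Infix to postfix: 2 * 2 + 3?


Left to right (same or higher precedence on left)
Postfix: 2 2 * 3 +


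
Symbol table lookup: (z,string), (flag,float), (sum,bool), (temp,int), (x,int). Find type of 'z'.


Lookup 'z' → type string


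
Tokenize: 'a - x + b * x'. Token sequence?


Scan left to right, longest-match per lexeme
Tokens: ID(a), OP(-), ID(x), OP(+), ID(b), OP(*), ID(x)


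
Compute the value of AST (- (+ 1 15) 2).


Evaluate inner: (+ 1 15) = 16
Evaluate root: (- 16 2) = 14
Result: 14


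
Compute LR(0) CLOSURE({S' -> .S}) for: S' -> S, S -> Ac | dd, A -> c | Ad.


Start: S' -> .S
For each item with dot before a nonterminal B, add B -> .γ for every B-production
Closure: [S' -> .S, S -> .Ac, S -> .dd, A -> .c, A -> .Ad]


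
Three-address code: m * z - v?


Break into single-operator statements:
t1 = m * z
t2 = t1 - v


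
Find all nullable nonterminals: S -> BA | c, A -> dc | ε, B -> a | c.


A nonterminal is nullable iff some alternative derives ε (directly, or every symbol in it is nullable)
Nullable: {A}


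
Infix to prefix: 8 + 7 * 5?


'*' binds tighter: tree is (+ 8 (* 7 5))
Prefix: + 8 * 7 5


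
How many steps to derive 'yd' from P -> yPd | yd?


Derivation: P => yd
Steps: 1


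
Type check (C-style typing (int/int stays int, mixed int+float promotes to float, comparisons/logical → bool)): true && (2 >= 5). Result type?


Operand types: bool && bool
Rule: logical operators take bool operands and yield bool
Result type: bool


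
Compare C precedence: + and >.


'+' is additive (level 9); '>' is relational (level 7)
Higher level binds tighter
'+' has higher precedence than '>'


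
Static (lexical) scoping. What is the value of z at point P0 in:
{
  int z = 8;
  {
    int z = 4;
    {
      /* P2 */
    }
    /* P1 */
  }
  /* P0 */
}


z declared in the same block as P0
z = 8


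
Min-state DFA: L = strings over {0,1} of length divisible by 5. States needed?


Track length mod 5: states 0..4, accept at 0
Minimal DFA: 5 states


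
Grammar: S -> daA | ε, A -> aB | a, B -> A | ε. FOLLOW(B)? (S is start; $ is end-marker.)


$ ∈ FOLLOW(S). For each A -> αBβ: add FIRST(β)\{ε} to FOLLOW(B); if β nullable, add FOLLOW(A).
FOLLOW(B) = {$}


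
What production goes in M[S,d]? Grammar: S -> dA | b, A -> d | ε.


For [S, d]: 'd' ∈ FIRST(dA)
Entry: S -> dA


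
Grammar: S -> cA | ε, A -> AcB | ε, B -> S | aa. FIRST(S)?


Per alternative of S: FIRST(cA) = {c}; FIRST(ε) = {ε}
FIRST(S) = {c, ε}


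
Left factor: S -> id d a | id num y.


Common prefix: 'id'
Factored: S -> id S', S' -> d a | num y


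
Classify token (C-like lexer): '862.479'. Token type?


Pattern: digits with a decimal point
Type: FLOAT_LITERAL


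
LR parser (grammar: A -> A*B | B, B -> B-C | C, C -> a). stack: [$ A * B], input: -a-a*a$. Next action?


'-' can extend B; shift to build B -> B-C
Action: shift


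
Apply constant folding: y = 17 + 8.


17 + 8 = 25 at compile time
Optimized: y = 25


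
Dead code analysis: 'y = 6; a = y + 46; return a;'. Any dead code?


y is read by a's definition; a is returned
No dead code


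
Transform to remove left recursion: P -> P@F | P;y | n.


Left-recursive alternatives: P@F, P;y; non-recursive: n
Introduce P': P -> nP', P' -> @FP' | ;yP' | ε


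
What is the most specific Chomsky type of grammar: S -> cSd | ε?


Single nonterminal LHS, but c^n d^n is not regular
Classification: Type 2 (Context-Free)


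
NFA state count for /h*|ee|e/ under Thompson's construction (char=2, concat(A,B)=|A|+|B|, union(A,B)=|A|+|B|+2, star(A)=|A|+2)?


Syntax tree has 4 char leaf(s), 2 union(s), 1 star(s)
chars contribute 4×2 = 8; each union adds +2; each star adds +2
Total: 8 + 4 + 2 = 14 states


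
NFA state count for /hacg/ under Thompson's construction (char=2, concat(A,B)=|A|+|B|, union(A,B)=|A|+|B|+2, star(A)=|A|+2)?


Syntax tree has 4 char leaf(s), 0 union(s), 0 star(s)
chars contribute 4×2 = 8; each union adds +2; each star adds +2
Total: 8 + 0 + 0 = 8 states


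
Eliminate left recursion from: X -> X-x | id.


Left-recursive alternatives: X-x; non-recursive: id
Introduce X': X -> idX', X' -> -xX' | ε


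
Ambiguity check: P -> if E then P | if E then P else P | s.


dangling else: 'if E then if E then s else s' parses two ways
Ambiguous


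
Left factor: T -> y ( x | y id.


Common prefix: 'y'
Factored: T -> y T', T' -> ( x | id


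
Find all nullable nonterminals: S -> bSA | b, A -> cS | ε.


A nonterminal is nullable iff some alternative derives ε (directly, or every symbol in it is nullable)
Nullable: {A}


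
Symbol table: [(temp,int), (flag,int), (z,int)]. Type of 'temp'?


Lookup 'temp' → type int


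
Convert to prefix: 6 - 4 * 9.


'*' binds tighter: tree is (- 6 (* 4 9))
Prefix: - 6 * 4 9


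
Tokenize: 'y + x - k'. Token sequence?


Scan left to right, longest-match per lexeme
Tokens: ID(y), OP(+), ID(x), OP(-), ID(k)


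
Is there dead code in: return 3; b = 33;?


statement follows a return and is unreachable
Dead: 'b = 33'


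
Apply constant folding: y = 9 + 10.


9 + 10 = 19 at compile time
Optimized: y = 19


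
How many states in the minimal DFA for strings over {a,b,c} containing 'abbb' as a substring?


KMP-style automaton: 4 progress states + 1 absorbing accept = 5
Minimal DFA: 5 states


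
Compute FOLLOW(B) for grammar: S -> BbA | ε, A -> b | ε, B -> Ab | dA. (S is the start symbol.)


$ ∈ FOLLOW(S). For each A -> αBβ: add FIRST(β)\{ε} to FOLLOW(B); if β nullable, add FOLLOW(A).
FOLLOW(B) = {b}


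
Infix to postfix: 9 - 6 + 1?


Left to right (same or higher precedence on left)
Postfix: 9 6 - 1 +


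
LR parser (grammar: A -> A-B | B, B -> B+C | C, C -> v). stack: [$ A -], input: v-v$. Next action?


no handle ('A-' is not any RHS); shift 'v'
Action: shift


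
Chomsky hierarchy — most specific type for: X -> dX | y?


Right-linear: every RHS is a terminal or a terminal followed by one nonterminal
Classification: Type 3 (Regular)


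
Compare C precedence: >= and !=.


'>=' is relational (level 7); '!=' is equality (level 6)
Higher level binds tighter
'>=' has higher precedence than '!='


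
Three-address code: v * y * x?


Break into single-operator statements:
t1 = v * y
t2 = t1 * x


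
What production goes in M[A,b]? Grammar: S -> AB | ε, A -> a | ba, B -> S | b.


For [A, b]: 'b' ∈ FIRST(ba)
Entry: A -> ba


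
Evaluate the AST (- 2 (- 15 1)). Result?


Evaluate inner: (- 15 1) = 14
Evaluate root: (- 2 14) = -12
Result: -12


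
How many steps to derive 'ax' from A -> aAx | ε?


Derivation: A => aAx => ax
Steps: 2


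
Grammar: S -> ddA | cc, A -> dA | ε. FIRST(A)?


Per alternative of A: FIRST(dA) = {d}; FIRST(ε) = {ε}
FIRST(A) = {d, ε}


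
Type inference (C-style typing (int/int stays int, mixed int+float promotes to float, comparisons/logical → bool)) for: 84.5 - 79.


Operand types: float - int
Rule: mixed int/float promotes to float; int/int stays int
Result type: float


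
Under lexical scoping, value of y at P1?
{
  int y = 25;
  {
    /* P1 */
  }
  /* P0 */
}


P1's block does not declare y; resolves to the enclosing declaration at depth 0
y = 25


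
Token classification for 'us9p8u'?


Pattern: letter/underscore followed by alphanumerics, not a keyword
Type: IDENTIFIER


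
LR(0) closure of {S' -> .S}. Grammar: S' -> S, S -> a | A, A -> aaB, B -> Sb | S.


Start: S' -> .S
For each item with dot before a nonterminal B, add B -> .γ for every B-production
Closure: [S' -> .S, S -> .a, S -> .A, A -> .aaB]


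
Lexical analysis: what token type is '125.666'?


Pattern: digits with a decimal point
Type: FLOAT_LITERAL


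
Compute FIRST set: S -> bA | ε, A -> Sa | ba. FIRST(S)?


Per alternative of S: FIRST(bA) = {b}; FIRST(ε) = {ε}
FIRST(S) = {b, ε}


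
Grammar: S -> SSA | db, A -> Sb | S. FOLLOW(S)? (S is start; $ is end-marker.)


$ ∈ FOLLOW(S). For each A -> αBβ: add FIRST(β)\{ε} to FOLLOW(B); if β nullable, add FOLLOW(A).
FOLLOW(S) = {$, b, d}


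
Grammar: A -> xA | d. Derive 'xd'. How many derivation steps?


Derivation: A => xA => xd
Steps: 2


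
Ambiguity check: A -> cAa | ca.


balanced c^n…a^n: each string has a unique parse
Unambiguous


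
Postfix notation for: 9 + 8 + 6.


Left to right (same or higher precedence on left)
Postfix: 9 8 + 6 +


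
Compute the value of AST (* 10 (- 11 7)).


Evaluate inner: (- 11 7) = 4
Evaluate root: (* 10 4) = 40
Result: 40


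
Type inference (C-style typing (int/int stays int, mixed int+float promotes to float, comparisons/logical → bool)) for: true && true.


Operand types: bool && bool
Rule: logical operators take bool operands and yield bool
Result type: bool


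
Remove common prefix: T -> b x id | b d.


Common prefix: 'b'
Factored: T -> b T', T' -> x id | d


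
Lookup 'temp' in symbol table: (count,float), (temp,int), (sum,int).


Lookup 'temp' → type int


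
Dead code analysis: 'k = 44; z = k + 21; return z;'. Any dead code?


k is read by z's definition; z is returned
No dead code


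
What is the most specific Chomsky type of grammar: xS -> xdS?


LHS has context (more than one symbol) and |LHS| ≤ |RHS|
Classification: Type 1 (Context-Sensitive)


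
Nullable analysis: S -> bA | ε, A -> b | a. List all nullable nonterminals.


A nonterminal is nullable iff some alternative derives ε (directly, or every symbol in it is nullable)
Nullable: {S}


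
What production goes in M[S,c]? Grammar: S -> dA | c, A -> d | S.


For [S, c]: 'c' ∈ FIRST(c)
Entry: S -> c


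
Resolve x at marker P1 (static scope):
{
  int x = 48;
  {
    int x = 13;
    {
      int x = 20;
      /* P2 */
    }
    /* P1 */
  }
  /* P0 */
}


x declared in the same block as P1
x = 13


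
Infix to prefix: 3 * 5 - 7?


left-to-right (same/higher precedence on left): tree is (- (* 3 5) 7)
Prefix: - * 3 5 7


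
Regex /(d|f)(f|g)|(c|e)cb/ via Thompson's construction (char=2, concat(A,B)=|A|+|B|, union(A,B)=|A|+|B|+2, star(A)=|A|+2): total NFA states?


Syntax tree has 8 char leaf(s), 4 union(s), 0 star(s)
chars contribute 8×2 = 16; each union adds +2; each star adds +2
Total: 16 + 8 + 0 = 24 states


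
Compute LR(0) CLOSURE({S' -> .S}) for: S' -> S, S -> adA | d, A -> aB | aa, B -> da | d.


Start: S' -> .S
For each item with dot before a nonterminal B, add B -> .γ for every B-production
Closure: [S' -> .S, S -> .adA, S -> .d]


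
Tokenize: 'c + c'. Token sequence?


Scan left to right, longest-match per lexeme
Tokens: ID(c), OP(+), ID(c)


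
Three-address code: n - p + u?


Break into single-operator statements:
t1 = n - p
t2 = t1 + u


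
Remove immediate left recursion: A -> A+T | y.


Left-recursive alternatives: A+T; non-recursive: y
Introduce A': A -> yA', A' -> +TA' | ε


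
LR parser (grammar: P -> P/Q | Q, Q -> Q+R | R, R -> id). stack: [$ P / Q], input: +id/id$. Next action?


'+' can extend Q; shift to build Q -> Q+R
Action: shift


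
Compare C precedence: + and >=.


'+' is additive (level 9); '>=' is relational (level 7)
Higher level binds tighter
'+' has higher precedence than '>='


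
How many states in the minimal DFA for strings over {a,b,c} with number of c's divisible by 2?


Track (count of c) mod 2: states 0..1, accept at 0
Minimal DFA: 2 states


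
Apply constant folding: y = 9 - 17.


9 - 17 = -8 at compile time
Optimized: y = -8


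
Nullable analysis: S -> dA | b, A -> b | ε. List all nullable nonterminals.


A nonterminal is nullable iff some alternative derives ε (directly, or every symbol in it is nullable)
Nullable: {A}


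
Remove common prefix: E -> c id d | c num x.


Common prefix: 'c'
Factored: E -> c E', E' -> id d | num x


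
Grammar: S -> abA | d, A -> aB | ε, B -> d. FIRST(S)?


Per alternative of S: FIRST(abA) = {a}; FIRST(d) = {d}
FIRST(S) = {a, d}


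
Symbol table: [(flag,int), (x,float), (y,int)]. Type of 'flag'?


Lookup 'flag' → type int


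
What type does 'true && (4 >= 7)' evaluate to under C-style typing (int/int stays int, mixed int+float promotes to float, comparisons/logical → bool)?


Operand types: bool && bool
Rule: logical operators take bool operands and yield bool
Result type: bool


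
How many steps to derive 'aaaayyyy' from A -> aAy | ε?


Derivation: A => aAy => aaAyy => aaaAyyy => aaaaAyyyy => aaaayyyy
Steps: 5


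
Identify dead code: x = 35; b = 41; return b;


x is assigned but never read
Dead: 'x = 35'


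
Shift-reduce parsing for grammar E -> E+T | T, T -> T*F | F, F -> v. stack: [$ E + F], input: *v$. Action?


'F' (not preceded by T*) is the handle for T -> F
Action: reduce (T -> F)


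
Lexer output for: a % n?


Scan left to right, longest-match per lexeme
Tokens: ID(a), OP(%), ID(n)


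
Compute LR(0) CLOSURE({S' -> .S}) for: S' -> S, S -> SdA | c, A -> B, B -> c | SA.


Start: S' -> .S
For each item with dot before a nonterminal B, add B -> .γ for every B-production
Closure: [S' -> .S, S -> .SdA, S -> .c]


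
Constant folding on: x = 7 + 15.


7 + 15 = 22 at compile time
Optimized: x = 22


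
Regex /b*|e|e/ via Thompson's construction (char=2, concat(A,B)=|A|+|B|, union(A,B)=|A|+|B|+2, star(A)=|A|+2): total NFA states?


Syntax tree has 3 char leaf(s), 2 union(s), 1 star(s)
chars contribute 3×2 = 6; each union adds +2; each star adds +2
Total: 6 + 4 + 2 = 12 states


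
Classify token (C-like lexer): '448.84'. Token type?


Pattern: digits with a decimal point
Type: FLOAT_LITERAL


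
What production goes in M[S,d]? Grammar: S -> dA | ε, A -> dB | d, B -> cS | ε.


For [S, d]: 'd' ∈ FIRST(dA)
Entry: S -> dA


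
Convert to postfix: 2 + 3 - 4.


Left to right (same or higher precedence on left)
Postfix: 2 3 + 4 -


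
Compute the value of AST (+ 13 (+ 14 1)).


Evaluate inner: (+ 14 1) = 15
Evaluate root: (+ 13 15) = 28
Result: 28


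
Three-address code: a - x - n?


Break into single-operator statements:
t1 = a - x
t2 = t1 - n


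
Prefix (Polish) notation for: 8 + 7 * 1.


'*' binds tighter: tree is (+ 8 (* 7 1))
Prefix: + 8 * 7 1


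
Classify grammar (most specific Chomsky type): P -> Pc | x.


Left-linear: every RHS is a terminal or one nonterminal followed by a terminal
Classification: Type 3 (Regular)


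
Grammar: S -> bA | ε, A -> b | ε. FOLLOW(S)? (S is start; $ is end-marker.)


$ ∈ FOLLOW(S). For each A -> αBβ: add FIRST(β)\{ε} to FOLLOW(B); if β nullable, add FOLLOW(A).
FOLLOW(S) = {$}


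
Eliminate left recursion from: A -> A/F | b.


Left-recursive alternatives: A/F; non-recursive: b
Introduce A': A -> bA', A' -> /FA' | ε


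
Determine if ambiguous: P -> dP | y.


right-linear, alternatives start with distinct terminals 'd' vs 'y': unique leftmost derivation
Unambiguous


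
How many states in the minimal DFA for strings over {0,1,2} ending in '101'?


Track the longest suffix of input matching a prefix of '101': 4 classes (prefixes of length 0..3)
Minimal DFA: 4 states


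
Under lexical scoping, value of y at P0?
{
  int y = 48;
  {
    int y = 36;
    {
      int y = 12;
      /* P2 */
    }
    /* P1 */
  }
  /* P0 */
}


y declared in the same block as P0
y = 48


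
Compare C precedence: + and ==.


'+' is additive (level 9); '==' is equality (level 6)
Higher level binds tighter
'+' has higher precedence than '=='


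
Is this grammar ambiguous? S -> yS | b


right-linear, alternatives start with distinct terminals 'y' vs 'b': unique leftmost derivation
Unambiguous


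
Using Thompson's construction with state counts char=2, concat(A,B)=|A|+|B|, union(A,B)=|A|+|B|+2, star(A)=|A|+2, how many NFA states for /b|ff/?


Syntax tree has 3 char leaf(s), 1 union(s), 0 star(s)
chars contribute 3×2 = 6; each union adds +2; each star adds +2
Total: 6 + 2 + 0 = 8 states


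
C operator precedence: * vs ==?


'*' is multiplicative (level 10); '==' is equality (level 6)
Higher level binds tighter
'*' has higher precedence than '=='


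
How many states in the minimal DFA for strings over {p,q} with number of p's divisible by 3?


Track (count of p) mod 3: states 0..2, accept at 0
Minimal DFA: 3 states


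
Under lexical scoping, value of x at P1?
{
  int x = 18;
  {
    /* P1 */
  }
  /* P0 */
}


P1's block does not declare x; resolves to the enclosing declaration at depth 0
x = 18


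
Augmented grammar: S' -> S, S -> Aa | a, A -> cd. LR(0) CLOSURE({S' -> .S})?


Start: S' -> .S
For each item with dot before a nonterminal B, add B -> .γ for every B-production
Closure: [S' -> .S, S -> .Aa, S -> .a, A -> .cd]


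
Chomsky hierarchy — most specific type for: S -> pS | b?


Right-linear: every RHS is a terminal or a terminal followed by one nonterminal
Classification: Type 3 (Regular)


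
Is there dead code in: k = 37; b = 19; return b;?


k is assigned but never read
Dead: 'k = 37'


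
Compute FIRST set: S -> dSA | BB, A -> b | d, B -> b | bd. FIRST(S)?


Per alternative of S: FIRST(dSA) = {d}; FIRST(BB) = {b}
FIRST(S) = {b, d}


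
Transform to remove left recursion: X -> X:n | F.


Left-recursive alternatives: X:n; non-recursive: F
Introduce X': X -> FX', X' -> :nX' | ε


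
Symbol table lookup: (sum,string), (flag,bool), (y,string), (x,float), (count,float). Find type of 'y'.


Lookup 'y' → type string


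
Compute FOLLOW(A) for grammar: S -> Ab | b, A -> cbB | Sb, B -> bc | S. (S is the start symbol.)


$ ∈ FOLLOW(S). For each A -> αBβ: add FIRST(β)\{ε} to FOLLOW(B); if β nullable, add FOLLOW(A).
FOLLOW(A) = {b}


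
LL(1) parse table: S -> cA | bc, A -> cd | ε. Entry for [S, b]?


For [S, b]: 'b' ∈ FIRST(bc)
Entry: S -> bc


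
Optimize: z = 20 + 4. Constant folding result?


20 + 4 = 24 at compile time
Optimized: z = 24


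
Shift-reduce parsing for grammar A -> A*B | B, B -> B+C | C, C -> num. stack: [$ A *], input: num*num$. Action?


no handle ('A*' is not any RHS); shift 'num'
Action: shift


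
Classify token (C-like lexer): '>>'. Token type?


Pattern: operator symbol
Type: OPERATOR


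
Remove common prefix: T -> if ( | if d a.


Common prefix: 'if'
Factored: T -> if T', T' -> ( | d a


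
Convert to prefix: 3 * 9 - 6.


left-to-right (same/higher precedence on left): tree is (- (* 3 9) 6)
Prefix: - * 3 9 6


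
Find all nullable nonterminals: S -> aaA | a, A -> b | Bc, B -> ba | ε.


A nonterminal is nullable iff some alternative derives ε (directly, or every symbol in it is nullable)
Nullable: {B}


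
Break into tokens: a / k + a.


Scan left to right, longest-match per lexeme
Tokens: ID(a), OP(/), ID(k), OP(+), ID(a)


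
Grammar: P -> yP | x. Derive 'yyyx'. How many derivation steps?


Derivation: P => yP => yyP => yyyP => yyyx
Steps: 4


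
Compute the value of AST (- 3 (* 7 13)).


Evaluate inner: (* 7 13) = 91
Evaluate root: (- 3 91) = -88
Result: -88


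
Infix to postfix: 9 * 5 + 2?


Left to right (same or higher precedence on left)
Postfix: 9 5 * 2 +


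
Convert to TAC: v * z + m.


Break into single-operator statements:
t1 = v * z
t2 = t1 + m


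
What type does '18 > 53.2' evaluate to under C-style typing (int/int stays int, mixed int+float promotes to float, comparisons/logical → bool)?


Operand types: int > float
Rule: comparison yields bool
Result type: bool


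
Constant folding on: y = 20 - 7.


20 - 7 = 13 at compile time
Optimized: y = 13


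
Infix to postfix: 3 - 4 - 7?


Left to right (same or higher precedence on left)
Postfix: 3 4 - 7 -


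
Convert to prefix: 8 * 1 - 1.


left-to-right (same/higher precedence on left): tree is (- (* 8 1) 1)
Prefix: - * 8 1 1


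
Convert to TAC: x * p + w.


Break into single-operator statements:
t1 = x * p
t2 = t1 + w


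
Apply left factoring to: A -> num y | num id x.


Common prefix: 'num'
Factored: A -> num A', A' -> y | id x


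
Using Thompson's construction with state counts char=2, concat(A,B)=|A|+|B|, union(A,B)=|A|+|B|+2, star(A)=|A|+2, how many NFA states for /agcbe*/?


Syntax tree has 5 char leaf(s), 0 union(s), 1 star(s)
chars contribute 5×2 = 10; each union adds +2; each star adds +2
Total: 10 + 0 + 2 = 12 states


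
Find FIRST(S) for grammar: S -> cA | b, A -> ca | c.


Per alternative of S: FIRST(cA) = {c}; FIRST(b) = {b}
FIRST(S) = {b, c}


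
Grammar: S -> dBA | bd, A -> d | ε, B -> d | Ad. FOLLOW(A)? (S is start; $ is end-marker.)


$ ∈ FOLLOW(S). For each A -> αBβ: add FIRST(β)\{ε} to FOLLOW(B); if β nullable, add FOLLOW(A).
FOLLOW(A) = {$, d}


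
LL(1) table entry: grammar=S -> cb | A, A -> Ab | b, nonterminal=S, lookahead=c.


For [S, c]: 'c' ∈ FIRST(cb)
Entry: S -> cb


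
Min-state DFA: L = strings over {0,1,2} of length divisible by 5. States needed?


Track length mod 5: states 0..4, accept at 0
Minimal DFA: 5 states


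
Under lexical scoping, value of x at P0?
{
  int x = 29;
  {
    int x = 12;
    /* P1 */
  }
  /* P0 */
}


x declared in the same block as P0
x = 29


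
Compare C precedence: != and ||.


'!=' is equality (level 6); '||' is logical OR (level 1)
Higher level binds tighter
'!=' has higher precedence than '||'


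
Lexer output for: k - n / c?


Scan left to right, longest-match per lexeme
Tokens: ID(k), OP(-), ID(n), OP(/), ID(c)


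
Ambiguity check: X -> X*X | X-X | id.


'id*id-id' has two parse trees (no precedence encoded between * and -)
Ambiguous


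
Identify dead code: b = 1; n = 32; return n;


b is assigned but never read
Dead: 'b = 1'


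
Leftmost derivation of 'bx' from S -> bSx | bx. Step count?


Derivation: S => bx
Steps: 1


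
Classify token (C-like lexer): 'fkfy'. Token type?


Pattern: letter/underscore followed by alphanumerics, not a keyword
Type: IDENTIFIER


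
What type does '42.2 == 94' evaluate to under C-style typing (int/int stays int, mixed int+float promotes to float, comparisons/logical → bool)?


Operand types: float == int
Rule: comparison yields bool
Result type: bool


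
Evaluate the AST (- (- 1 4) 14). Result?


Evaluate inner: (- 1 4) = -3
Evaluate root: (- -3 14) = -17
Result: -17


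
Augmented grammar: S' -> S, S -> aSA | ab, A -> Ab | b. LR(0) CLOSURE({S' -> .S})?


Start: S' -> .S
For each item with dot before a nonterminal B, add B -> .γ for every B-production
Closure: [S' -> .S, S -> .aSA, S -> .ab]


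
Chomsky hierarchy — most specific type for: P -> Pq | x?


Left-linear: every RHS is a terminal or one nonterminal followed by a terminal
Classification: Type 3 (Regular)


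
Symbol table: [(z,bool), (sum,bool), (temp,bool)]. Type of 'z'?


Lookup 'z' → type bool


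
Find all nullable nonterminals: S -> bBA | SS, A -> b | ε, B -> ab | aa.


A nonterminal is nullable iff some alternative derives ε (directly, or every symbol in it is nullable)
Nullable: {A}
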